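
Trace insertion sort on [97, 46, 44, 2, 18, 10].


Initial: [97, 46, 44, 2, 18, 10]
Insert 46: [46, 97, 44, 2, 18, 10]
Insert 44: [44, 46, 97, 2, 18, 10]
Insert 2: [2, 44, 46, 97, 18, 10]
Insert 18: [2, 18, 44, 46, 97, 10]
Insert 10: [2, 10, 18, 44, 46, 97]

Sorted: [2, 10, 18, 44, 46, 97]


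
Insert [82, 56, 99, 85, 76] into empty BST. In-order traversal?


Insert 82: root
Insert 56: L from 82
Insert 99: R from 82
Insert 85: R from 82 -> L from 99
Insert 76: L from 82 -> R from 56

In-order: [56, 76, 82, 85, 99]


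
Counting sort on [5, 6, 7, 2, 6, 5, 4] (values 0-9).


Input: [5, 6, 7, 2, 6, 5, 4]
Counts: [0, 0, 1, 0, 1, 2, 2, 1, 0, 0]

Sorted: [2, 4, 5, 5, 6, 6, 7]


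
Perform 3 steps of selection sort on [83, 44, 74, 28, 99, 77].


Initial: [83, 44, 74, 28, 99, 77]
Step 1: min=28 at 3
  Swap: [28, 44, 74, 83, 99, 77]
Step 2: min=44 at 1
  Swap: [28, 44, 74, 83, 99, 77]
Step 3: min=74 at 2
  Swap: [28, 44, 74, 83, 99, 77]

After 3 steps: [28, 44, 74, 83, 99, 77]


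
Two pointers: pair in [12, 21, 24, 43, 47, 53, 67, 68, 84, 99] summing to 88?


lo=0(12)+hi=9(99)=111
lo=0(12)+hi=8(84)=96
lo=0(12)+hi=7(68)=80
lo=1(21)+hi=7(68)=89
lo=1(21)+hi=6(67)=88

Yes: 21+67=88


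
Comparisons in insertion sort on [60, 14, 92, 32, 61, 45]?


Algorithm: insertion sort
Input: [60, 14, 92, 32, 61, 45]
Sorted: [14, 32, 45, 60, 61, 92]

11


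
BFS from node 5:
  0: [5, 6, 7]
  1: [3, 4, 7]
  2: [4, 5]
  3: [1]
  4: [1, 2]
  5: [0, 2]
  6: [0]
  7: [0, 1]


Visit 5, enqueue [0, 2]
Visit 0, enqueue [6, 7]
Visit 2, enqueue [4]
Visit 6, enqueue []
Visit 7, enqueue [1]
Visit 4, enqueue []
Visit 1, enqueue [3]
Visit 3, enqueue []

BFS order: [5, 0, 2, 6, 7, 4, 1, 3]


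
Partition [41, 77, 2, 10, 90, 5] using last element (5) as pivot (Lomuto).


Pivot: 5
  2 <= 5: swap -> [2, 77, 41, 10, 90, 5]
Place pivot at 1: [2, 5, 41, 10, 90, 77]

Partitioned: [2, 5, 41, 10, 90, 77]


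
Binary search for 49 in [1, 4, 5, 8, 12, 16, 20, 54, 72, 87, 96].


Step 1: lo=0, hi=10, mid=5, val=16
Step 2: lo=6, hi=10, mid=8, val=72
Step 3: lo=6, hi=7, mid=6, val=20
Step 4: lo=7, hi=7, mid=7, val=54

Not found


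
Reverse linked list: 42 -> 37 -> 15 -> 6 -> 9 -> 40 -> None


Step 1: curr=42, set curr.next=prev(None) | reversed so far: 42
Step 2: curr=37, set curr.next=prev(42) | reversed so far: 37 -> 42
Step 3: curr=15, set curr.next=prev(37) | reversed so far: 15 -> 37 -> 42
Step 4: curr=6, set curr.next=prev(15) | reversed so far: 6 -> 15 -> 37 -> 42
Step 5: curr=9, set curr.next=prev(6) | reversed so far: 9 -> 6 -> 15 -> 37 -> 42
Step 6: curr=40, set curr.next=prev(9) | reversed so far: 40 -> 9 -> 6 -> 15 -> 37 -> 42

40 -> 9 -> 6 -> 15 -> 37 -> 42 -> None


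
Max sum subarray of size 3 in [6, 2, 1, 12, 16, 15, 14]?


[0:3]: 9
[1:4]: 15
[2:5]: 29
[3:6]: 43
[4:7]: 45

Max: 45 at [4:7]


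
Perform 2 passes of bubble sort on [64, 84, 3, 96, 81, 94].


Initial: [64, 84, 3, 96, 81, 94]
Pass 1: [64, 3, 84, 81, 94, 96] (3 swaps)
Pass 2: [3, 64, 81, 84, 94, 96] (2 swaps)

After 2 passes: [3, 64, 81, 84, 94, 96]


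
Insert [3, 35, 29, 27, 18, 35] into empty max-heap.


Insert 3: [3]
Insert 35: [35, 3]
Insert 29: [35, 3, 29]
Insert 27: [35, 27, 29, 3]
Insert 18: [35, 27, 29, 3, 18]
Insert 35: [35, 27, 35, 3, 18, 29]

Final heap: [35, 27, 35, 3, 18, 29]


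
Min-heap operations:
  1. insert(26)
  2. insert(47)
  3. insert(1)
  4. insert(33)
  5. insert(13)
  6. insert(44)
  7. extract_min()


insert(26) -> [26]
insert(47) -> [26, 47]
insert(1) -> [1, 47, 26]
insert(33) -> [1, 33, 26, 47]
insert(13) -> [1, 13, 26, 47, 33]
insert(44) -> [1, 13, 26, 47, 33, 44]
extract_min()->1, [13, 33, 26, 47, 44]

Final heap: [13, 33, 26, 47, 44]


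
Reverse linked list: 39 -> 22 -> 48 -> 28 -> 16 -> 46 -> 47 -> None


Step 1: curr=39, set curr.next=prev(None) | reversed so far: 39
Step 2: curr=22, set curr.next=prev(39) | reversed so far: 22 -> 39
Step 3: curr=48, set curr.next=prev(22) | reversed so far: 48 -> 22 -> 39
Step 4: curr=28, set curr.next=prev(48) | reversed so far: 28 -> 48 -> 22 -> 39
Step 5: curr=16, set curr.next=prev(28) | reversed so far: 16 -> 28 -> 48 -> 22 -> 39
Step 6: curr=46, set curr.next=prev(16) | reversed so far: 46 -> 16 -> 28 -> 48 -> 22 -> 39
Step 7: curr=47, set curr.next=prev(46) | reversed so far: 47 -> 46 -> 16 -> 28 -> 48 -> 22 -> 39

47 -> 46 -> 16 -> 28 -> 48 -> 22 -> 39 -> None


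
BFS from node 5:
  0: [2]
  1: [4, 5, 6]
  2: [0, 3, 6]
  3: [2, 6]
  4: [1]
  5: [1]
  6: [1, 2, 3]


Visit 5, enqueue [1]
Visit 1, enqueue [4, 6]
Visit 4, enqueue []
Visit 6, enqueue [2, 3]
Visit 2, enqueue [0]
Visit 3, enqueue []
Visit 0, enqueue []

BFS order: [5, 1, 4, 6, 2, 3, 0]


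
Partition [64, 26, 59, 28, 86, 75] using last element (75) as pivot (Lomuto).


Pivot: 75
  64 <= 75: advance i (no swap)
  26 <= 75: advance i (no swap)
  59 <= 75: advance i (no swap)
  28 <= 75: advance i (no swap)
Place pivot at 4: [64, 26, 59, 28, 75, 86]

Partitioned: [64, 26, 59, 28, 75, 86]


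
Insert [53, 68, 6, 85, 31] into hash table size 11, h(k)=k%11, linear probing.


Insert 53: h=9 -> slot 9
Insert 68: h=2 -> slot 2
Insert 6: h=6 -> slot 6
Insert 85: h=8 -> slot 8
Insert 31: h=9, 1 probes -> slot 10

Table: [None, None, 68, None, None, None, 6, None, 85, 53, 31]


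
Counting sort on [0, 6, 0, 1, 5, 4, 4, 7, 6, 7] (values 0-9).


Input: [0, 6, 0, 1, 5, 4, 4, 7, 6, 7]
Counts: [2, 1, 0, 0, 2, 1, 2, 2, 0, 0]

Sorted: [0, 0, 1, 4, 4, 5, 6, 6, 7, 7]


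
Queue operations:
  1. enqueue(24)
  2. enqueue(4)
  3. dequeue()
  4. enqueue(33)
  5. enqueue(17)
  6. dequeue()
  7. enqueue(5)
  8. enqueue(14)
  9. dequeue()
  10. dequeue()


enqueue(24) -> [24]
enqueue(4) -> [24, 4]
dequeue()->24, [4]
enqueue(33) -> [4, 33]
enqueue(17) -> [4, 33, 17]
dequeue()->4, [33, 17]
enqueue(5) -> [33, 17, 5]
enqueue(14) -> [33, 17, 5, 14]
dequeue()->33, [17, 5, 14]
dequeue()->17, [5, 14]

Final queue: [5, 14]


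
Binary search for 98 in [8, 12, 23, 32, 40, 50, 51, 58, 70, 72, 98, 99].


Step 1: lo=0, hi=11, mid=5, val=50
Step 2: lo=6, hi=11, mid=8, val=70
Step 3: lo=9, hi=11, mid=10, val=98

Found at index 10


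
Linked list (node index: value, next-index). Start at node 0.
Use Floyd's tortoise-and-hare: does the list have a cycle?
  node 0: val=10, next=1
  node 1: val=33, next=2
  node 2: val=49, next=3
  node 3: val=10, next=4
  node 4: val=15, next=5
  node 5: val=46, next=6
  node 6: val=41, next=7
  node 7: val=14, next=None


Floyd's tortoise (slow, +1) and hare (fast, +2):
  init: slow=0, fast=0
  step 1: slow=1, fast=2
  step 2: slow=2, fast=4
  step 3: slow=3, fast=6
  step 4: fast 6->7->None, no cycle

Cycle: no


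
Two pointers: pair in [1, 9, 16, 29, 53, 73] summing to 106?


lo=0(1)+hi=5(73)=74
lo=1(9)+hi=5(73)=82
lo=2(16)+hi=5(73)=89
lo=3(29)+hi=5(73)=102
lo=4(53)+hi=5(73)=126

No pair found


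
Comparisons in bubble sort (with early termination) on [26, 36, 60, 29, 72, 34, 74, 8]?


Algorithm: bubble sort (with early termination)
Input: [26, 36, 60, 29, 72, 34, 74, 8]
Sorted: [8, 26, 29, 34, 36, 60, 72, 74]

28


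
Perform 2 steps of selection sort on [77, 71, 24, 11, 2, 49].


Initial: [77, 71, 24, 11, 2, 49]
Step 1: min=2 at 4
  Swap: [2, 71, 24, 11, 77, 49]
Step 2: min=11 at 3
  Swap: [2, 11, 24, 71, 77, 49]

After 2 steps: [2, 11, 24, 71, 77, 49]


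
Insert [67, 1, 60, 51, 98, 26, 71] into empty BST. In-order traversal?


Insert 67: root
Insert 1: L from 67
Insert 60: L from 67 -> R from 1
Insert 51: L from 67 -> R from 1 -> L from 60
Insert 98: R from 67
Insert 26: L from 67 -> R from 1 -> L from 60 -> L from 51
Insert 71: R from 67 -> L from 98

In-order: [1, 26, 51, 60, 67, 71, 98]


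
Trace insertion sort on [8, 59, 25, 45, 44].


Initial: [8, 59, 25, 45, 44]
Insert 59: [8, 59, 25, 45, 44]
Insert 25: [8, 25, 59, 45, 44]
Insert 45: [8, 25, 45, 59, 44]
Insert 44: [8, 25, 44, 45, 59]

Sorted: [8, 25, 44, 45, 59]


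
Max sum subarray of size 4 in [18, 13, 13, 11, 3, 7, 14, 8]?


[0:4]: 55
[1:5]: 40
[2:6]: 34
[3:7]: 35
[4:8]: 32

Max: 55 at [0:4]


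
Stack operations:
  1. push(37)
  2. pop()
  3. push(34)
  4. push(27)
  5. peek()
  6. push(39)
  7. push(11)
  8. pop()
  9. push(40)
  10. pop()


push(37) -> [37]
pop()->37, []
push(34) -> [34]
push(27) -> [34, 27]
peek()->27
push(39) -> [34, 27, 39]
push(11) -> [34, 27, 39, 11]
pop()->11, [34, 27, 39]
push(40) -> [34, 27, 39, 40]
pop()->40, [34, 27, 39]

Final stack: [34, 27, 39]


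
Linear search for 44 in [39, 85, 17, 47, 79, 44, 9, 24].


i=0: 39!=44
i=1: 85!=44
i=2: 17!=44
i=3: 47!=44
i=4: 79!=44
i=5: 44==44 found!

Found at 5, 6 comps


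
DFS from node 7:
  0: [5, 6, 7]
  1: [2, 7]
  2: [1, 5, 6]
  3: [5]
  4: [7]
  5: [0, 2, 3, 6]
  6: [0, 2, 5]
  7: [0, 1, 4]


Visit 7, push [4, 1, 0]
Visit 0, push [6, 5]
Visit 5, push [6, 3, 2]
Visit 2, push [6, 1]
Visit 1, push []
Visit 6, push []
Visit 3, push []
Visit 4, push []

DFS order: [7, 0, 5, 2, 1, 6, 3, 4]


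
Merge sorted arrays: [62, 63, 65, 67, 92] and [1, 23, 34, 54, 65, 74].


Take 1 from B
Take 23 from B
Take 34 from B
Take 54 from B
Take 62 from A
Take 63 from A
Take 65 from A
Take 65 from B
Take 67 from A
Take 74 from B

Merged: [1, 23, 34, 54, 62, 63, 65, 65, 67, 74, 92]


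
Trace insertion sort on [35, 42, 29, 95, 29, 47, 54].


Initial: [35, 42, 29, 95, 29, 47, 54]
Insert 42: [35, 42, 29, 95, 29, 47, 54]
Insert 29: [29, 35, 42, 95, 29, 47, 54]
Insert 95: [29, 35, 42, 95, 29, 47, 54]
Insert 29: [29, 29, 35, 42, 95, 47, 54]
Insert 47: [29, 29, 35, 42, 47, 95, 54]
Insert 54: [29, 29, 35, 42, 47, 54, 95]

Sorted: [29, 29, 35, 42, 47, 54, 95]


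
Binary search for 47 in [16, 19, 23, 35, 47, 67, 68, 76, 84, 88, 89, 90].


Step 1: lo=0, hi=11, mid=5, val=67
Step 2: lo=0, hi=4, mid=2, val=23
Step 3: lo=3, hi=4, mid=3, val=35
Step 4: lo=4, hi=4, mid=4, val=47

Found at index 4


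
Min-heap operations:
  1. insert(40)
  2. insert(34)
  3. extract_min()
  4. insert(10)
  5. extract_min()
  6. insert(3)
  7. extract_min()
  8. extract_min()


insert(40) -> [40]
insert(34) -> [34, 40]
extract_min()->34, [40]
insert(10) -> [10, 40]
extract_min()->10, [40]
insert(3) -> [3, 40]
extract_min()->3, [40]
extract_min()->40, []

Final heap: []


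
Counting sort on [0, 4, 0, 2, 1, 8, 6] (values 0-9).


Input: [0, 4, 0, 2, 1, 8, 6]
Counts: [2, 1, 1, 0, 1, 0, 1, 0, 1, 0]

Sorted: [0, 0, 1, 2, 4, 6, 8]


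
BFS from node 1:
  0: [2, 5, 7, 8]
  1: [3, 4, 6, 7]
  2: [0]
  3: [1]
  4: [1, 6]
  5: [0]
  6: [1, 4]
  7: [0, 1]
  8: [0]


Visit 1, enqueue [3, 4, 6, 7]
Visit 3, enqueue []
Visit 4, enqueue []
Visit 6, enqueue []
Visit 7, enqueue [0]
Visit 0, enqueue [2, 5, 8]
Visit 2, enqueue []
Visit 5, enqueue []
Visit 8, enqueue []

BFS order: [1, 3, 4, 6, 7, 0, 2, 5, 8]


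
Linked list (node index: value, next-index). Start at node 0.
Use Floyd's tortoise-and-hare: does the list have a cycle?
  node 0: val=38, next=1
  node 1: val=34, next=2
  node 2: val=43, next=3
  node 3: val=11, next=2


Floyd's tortoise (slow, +1) and hare (fast, +2):
  init: slow=0, fast=0
  step 1: slow=1, fast=2
  step 2: slow=2, fast=2
  slow == fast at node 2: cycle detected

Cycle: yes


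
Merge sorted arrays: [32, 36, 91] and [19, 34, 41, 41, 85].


Take 19 from B
Take 32 from A
Take 34 from B
Take 36 from A
Take 41 from B
Take 41 from B
Take 85 from B

Merged: [19, 32, 34, 36, 41, 41, 85, 91]


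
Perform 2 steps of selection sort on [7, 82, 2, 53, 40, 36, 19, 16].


Initial: [7, 82, 2, 53, 40, 36, 19, 16]
Step 1: min=2 at 2
  Swap: [2, 82, 7, 53, 40, 36, 19, 16]
Step 2: min=7 at 2
  Swap: [2, 7, 82, 53, 40, 36, 19, 16]

After 2 steps: [2, 7, 82, 53, 40, 36, 19, 16]


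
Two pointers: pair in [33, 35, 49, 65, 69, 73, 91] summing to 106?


lo=0(33)+hi=6(91)=124
lo=0(33)+hi=5(73)=106

Yes: 33+73=106


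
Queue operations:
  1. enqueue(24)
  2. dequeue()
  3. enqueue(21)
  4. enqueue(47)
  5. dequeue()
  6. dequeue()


enqueue(24) -> [24]
dequeue()->24, []
enqueue(21) -> [21]
enqueue(47) -> [21, 47]
dequeue()->21, [47]
dequeue()->47, []

Final queue: []


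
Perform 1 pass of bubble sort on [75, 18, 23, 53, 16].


Initial: [75, 18, 23, 53, 16]
Pass 1: [18, 23, 53, 16, 75] (4 swaps)

After 1 pass: [18, 23, 53, 16, 75]


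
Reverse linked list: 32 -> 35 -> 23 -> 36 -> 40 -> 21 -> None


Step 1: curr=32, set curr.next=prev(None) | reversed so far: 32
Step 2: curr=35, set curr.next=prev(32) | reversed so far: 35 -> 32
Step 3: curr=23, set curr.next=prev(35) | reversed so far: 23 -> 35 -> 32
Step 4: curr=36, set curr.next=prev(23) | reversed so far: 36 -> 23 -> 35 -> 32
Step 5: curr=40, set curr.next=prev(36) | reversed so far: 40 -> 36 -> 23 -> 35 -> 32
Step 6: curr=21, set curr.next=prev(40) | reversed so far: 21 -> 40 -> 36 -> 23 -> 35 -> 32

21 -> 40 -> 36 -> 23 -> 35 -> 32 -> None


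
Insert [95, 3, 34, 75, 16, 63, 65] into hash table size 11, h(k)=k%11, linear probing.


Insert 95: h=7 -> slot 7
Insert 3: h=3 -> slot 3
Insert 34: h=1 -> slot 1
Insert 75: h=9 -> slot 9
Insert 16: h=5 -> slot 5
Insert 63: h=8 -> slot 8
Insert 65: h=10 -> slot 10

Table: [None, 34, None, 3, None, 16, None, 95, 63, 75, 65]


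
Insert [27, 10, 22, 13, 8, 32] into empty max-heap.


Insert 27: [27]
Insert 10: [27, 10]
Insert 22: [27, 10, 22]
Insert 13: [27, 13, 22, 10]
Insert 8: [27, 13, 22, 10, 8]
Insert 32: [32, 13, 27, 10, 8, 22]

Final heap: [32, 13, 27, 10, 8, 22]


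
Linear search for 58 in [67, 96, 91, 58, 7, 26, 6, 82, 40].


i=0: 67!=58
i=1: 96!=58
i=2: 91!=58
i=3: 58==58 found!

Found at 3, 4 comps


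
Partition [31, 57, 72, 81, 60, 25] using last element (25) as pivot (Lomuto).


Pivot: 25
Place pivot at 0: [25, 57, 72, 81, 60, 31]

Partitioned: [25, 57, 72, 81, 60, 31]


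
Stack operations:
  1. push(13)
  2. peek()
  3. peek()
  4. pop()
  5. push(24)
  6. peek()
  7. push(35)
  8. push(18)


push(13) -> [13]
peek()->13
peek()->13
pop()->13, []
push(24) -> [24]
peek()->24
push(35) -> [24, 35]
push(18) -> [24, 35, 18]

Final stack: [24, 35, 18]


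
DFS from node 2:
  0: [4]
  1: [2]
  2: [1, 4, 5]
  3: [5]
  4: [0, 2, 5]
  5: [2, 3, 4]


Visit 2, push [5, 4, 1]
Visit 1, push []
Visit 4, push [5, 0]
Visit 0, push []
Visit 5, push [3]
Visit 3, push []

DFS order: [2, 1, 4, 0, 5, 3]


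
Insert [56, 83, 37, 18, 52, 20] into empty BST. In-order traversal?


Insert 56: root
Insert 83: R from 56
Insert 37: L from 56
Insert 18: L from 56 -> L from 37
Insert 52: L from 56 -> R from 37
Insert 20: L from 56 -> L from 37 -> R from 18

In-order: [18, 20, 37, 52, 56, 83]


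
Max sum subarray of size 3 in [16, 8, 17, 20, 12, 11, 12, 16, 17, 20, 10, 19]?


[0:3]: 41
[1:4]: 45
[2:5]: 49
[3:6]: 43
[4:7]: 35
[5:8]: 39
[6:9]: 45
[7:10]: 53
[8:11]: 47
[9:12]: 49

Max: 53 at [7:10]


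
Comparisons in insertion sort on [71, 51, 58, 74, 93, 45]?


Algorithm: insertion sort
Input: [71, 51, 58, 74, 93, 45]
Sorted: [45, 51, 58, 71, 74, 93]

10


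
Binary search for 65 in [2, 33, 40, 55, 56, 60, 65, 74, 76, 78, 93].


Step 1: lo=0, hi=10, mid=5, val=60
Step 2: lo=6, hi=10, mid=8, val=76
Step 3: lo=6, hi=7, mid=6, val=65

Found at index 6


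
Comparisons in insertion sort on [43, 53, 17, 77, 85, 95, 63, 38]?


Algorithm: insertion sort
Input: [43, 53, 17, 77, 85, 95, 63, 38]
Sorted: [17, 38, 43, 53, 63, 77, 85, 95]

17


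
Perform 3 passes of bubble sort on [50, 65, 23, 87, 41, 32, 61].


Initial: [50, 65, 23, 87, 41, 32, 61]
Pass 1: [50, 23, 65, 41, 32, 61, 87] (4 swaps)
Pass 2: [23, 50, 41, 32, 61, 65, 87] (4 swaps)
Pass 3: [23, 41, 32, 50, 61, 65, 87] (2 swaps)

After 3 passes: [23, 41, 32, 50, 61, 65, 87]


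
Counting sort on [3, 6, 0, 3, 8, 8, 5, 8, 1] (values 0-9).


Input: [3, 6, 0, 3, 8, 8, 5, 8, 1]
Counts: [1, 1, 0, 2, 0, 1, 1, 0, 3, 0]

Sorted: [0, 1, 3, 3, 5, 6, 8, 8, 8]


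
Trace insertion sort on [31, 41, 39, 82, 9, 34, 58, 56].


Initial: [31, 41, 39, 82, 9, 34, 58, 56]
Insert 41: [31, 41, 39, 82, 9, 34, 58, 56]
Insert 39: [31, 39, 41, 82, 9, 34, 58, 56]
Insert 82: [31, 39, 41, 82, 9, 34, 58, 56]
Insert 9: [9, 31, 39, 41, 82, 34, 58, 56]
Insert 34: [9, 31, 34, 39, 41, 82, 58, 56]
Insert 58: [9, 31, 34, 39, 41, 58, 82, 56]
Insert 56: [9, 31, 34, 39, 41, 56, 58, 82]

Sorted: [9, 31, 34, 39, 41, 56, 58, 82]


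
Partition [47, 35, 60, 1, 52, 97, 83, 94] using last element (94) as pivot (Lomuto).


Pivot: 94
  47 <= 94: advance i (no swap)
  35 <= 94: advance i (no swap)
  60 <= 94: advance i (no swap)
  1 <= 94: advance i (no swap)
  52 <= 94: advance i (no swap)
  83 <= 94: swap -> [47, 35, 60, 1, 52, 83, 97, 94]
Place pivot at 6: [47, 35, 60, 1, 52, 83, 94, 97]

Partitioned: [47, 35, 60, 1, 52, 83, 94, 97]


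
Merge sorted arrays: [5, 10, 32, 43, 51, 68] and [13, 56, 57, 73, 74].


Take 5 from A
Take 10 from A
Take 13 from B
Take 32 from A
Take 43 from A
Take 51 from A
Take 56 from B
Take 57 from B
Take 68 from A

Merged: [5, 10, 13, 32, 43, 51, 56, 57, 68, 73, 74]


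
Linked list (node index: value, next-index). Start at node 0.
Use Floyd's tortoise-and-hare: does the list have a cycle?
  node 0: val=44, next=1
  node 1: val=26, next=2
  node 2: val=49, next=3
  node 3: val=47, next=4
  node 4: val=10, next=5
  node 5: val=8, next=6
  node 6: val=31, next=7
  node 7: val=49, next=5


Floyd's tortoise (slow, +1) and hare (fast, +2):
  init: slow=0, fast=0
  step 1: slow=1, fast=2
  step 2: slow=2, fast=4
  step 3: slow=3, fast=6
  step 4: slow=4, fast=5
  step 5: slow=5, fast=7
  step 6: slow=6, fast=6
  slow == fast at node 6: cycle detected

Cycle: yes


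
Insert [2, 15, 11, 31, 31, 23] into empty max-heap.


Insert 2: [2]
Insert 15: [15, 2]
Insert 11: [15, 2, 11]
Insert 31: [31, 15, 11, 2]
Insert 31: [31, 31, 11, 2, 15]
Insert 23: [31, 31, 23, 2, 15, 11]

Final heap: [31, 31, 23, 2, 15, 11]


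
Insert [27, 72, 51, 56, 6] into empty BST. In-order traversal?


Insert 27: root
Insert 72: R from 27
Insert 51: R from 27 -> L from 72
Insert 56: R from 27 -> L from 72 -> R from 51
Insert 6: L from 27

In-order: [6, 27, 51, 56, 72]


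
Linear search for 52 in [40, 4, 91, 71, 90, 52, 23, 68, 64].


i=0: 40!=52
i=1: 4!=52
i=2: 91!=52
i=3: 71!=52
i=4: 90!=52
i=5: 52==52 found!

Found at 5, 6 comps


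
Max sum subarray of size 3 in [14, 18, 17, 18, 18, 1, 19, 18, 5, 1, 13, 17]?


[0:3]: 49
[1:4]: 53
[2:5]: 53
[3:6]: 37
[4:7]: 38
[5:8]: 38
[6:9]: 42
[7:10]: 24
[8:11]: 19
[9:12]: 31

Max: 53 at [1:4]


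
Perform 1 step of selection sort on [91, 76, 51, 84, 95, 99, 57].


Initial: [91, 76, 51, 84, 95, 99, 57]
Step 1: min=51 at 2
  Swap: [51, 76, 91, 84, 95, 99, 57]

After 1 step: [51, 76, 91, 84, 95, 99, 57]


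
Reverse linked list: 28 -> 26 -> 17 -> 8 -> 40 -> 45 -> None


Step 1: curr=28, set curr.next=prev(None) | reversed so far: 28
Step 2: curr=26, set curr.next=prev(28) | reversed so far: 26 -> 28
Step 3: curr=17, set curr.next=prev(26) | reversed so far: 17 -> 26 -> 28
Step 4: curr=8, set curr.next=prev(17) | reversed so far: 8 -> 17 -> 26 -> 28
Step 5: curr=40, set curr.next=prev(8) | reversed so far: 40 -> 8 -> 17 -> 26 -> 28
Step 6: curr=45, set curr.next=prev(40) | reversed so far: 45 -> 40 -> 8 -> 17 -> 26 -> 28

45 -> 40 -> 8 -> 17 -> 26 -> 28 -> None


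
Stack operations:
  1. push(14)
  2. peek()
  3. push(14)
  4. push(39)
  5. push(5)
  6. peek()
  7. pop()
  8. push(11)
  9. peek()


push(14) -> [14]
peek()->14
push(14) -> [14, 14]
push(39) -> [14, 14, 39]
push(5) -> [14, 14, 39, 5]
peek()->5
pop()->5, [14, 14, 39]
push(11) -> [14, 14, 39, 11]
peek()->11

Final stack: [14, 14, 39, 11]


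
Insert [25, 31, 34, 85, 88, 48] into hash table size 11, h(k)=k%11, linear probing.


Insert 25: h=3 -> slot 3
Insert 31: h=9 -> slot 9
Insert 34: h=1 -> slot 1
Insert 85: h=8 -> slot 8
Insert 88: h=0 -> slot 0
Insert 48: h=4 -> slot 4

Table: [88, 34, None, 25, 48, None, None, None, 85, 31, None]


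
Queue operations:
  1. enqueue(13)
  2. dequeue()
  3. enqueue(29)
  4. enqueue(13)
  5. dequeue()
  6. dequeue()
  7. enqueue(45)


enqueue(13) -> [13]
dequeue()->13, []
enqueue(29) -> [29]
enqueue(13) -> [29, 13]
dequeue()->29, [13]
dequeue()->13, []
enqueue(45) -> [45]

Final queue: [45]


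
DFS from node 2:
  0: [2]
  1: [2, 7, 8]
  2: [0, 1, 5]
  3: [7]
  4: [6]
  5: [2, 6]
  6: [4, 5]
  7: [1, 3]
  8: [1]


Visit 2, push [5, 1, 0]
Visit 0, push []
Visit 1, push [8, 7]
Visit 7, push [3]
Visit 3, push []
Visit 8, push []
Visit 5, push [6]
Visit 6, push [4]
Visit 4, push []

DFS order: [2, 0, 1, 7, 3, 8, 5, 6, 4]


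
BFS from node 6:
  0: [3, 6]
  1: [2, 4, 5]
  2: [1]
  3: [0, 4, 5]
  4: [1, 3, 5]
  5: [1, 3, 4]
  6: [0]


Visit 6, enqueue [0]
Visit 0, enqueue [3]
Visit 3, enqueue [4, 5]
Visit 4, enqueue [1]
Visit 5, enqueue []
Visit 1, enqueue [2]
Visit 2, enqueue []

BFS order: [6, 0, 3, 4, 5, 1, 2]


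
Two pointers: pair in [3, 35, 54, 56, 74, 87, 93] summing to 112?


lo=0(3)+hi=6(93)=96
lo=1(35)+hi=6(93)=128
lo=1(35)+hi=5(87)=122
lo=1(35)+hi=4(74)=109
lo=2(54)+hi=4(74)=128
lo=2(54)+hi=3(56)=110

No pair found


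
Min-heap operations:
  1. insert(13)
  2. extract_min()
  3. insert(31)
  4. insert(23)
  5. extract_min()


insert(13) -> [13]
extract_min()->13, []
insert(31) -> [31]
insert(23) -> [23, 31]
extract_min()->23, [31]

Final heap: [31]


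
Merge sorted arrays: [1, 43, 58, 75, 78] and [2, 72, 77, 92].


Take 1 from A
Take 2 from B
Take 43 from A
Take 58 from A
Take 72 from B
Take 75 from A
Take 77 from B
Take 78 from A

Merged: [1, 2, 43, 58, 72, 75, 77, 78, 92]


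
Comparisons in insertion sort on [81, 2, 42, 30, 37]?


Algorithm: insertion sort
Input: [81, 2, 42, 30, 37]
Sorted: [2, 30, 37, 42, 81]

9


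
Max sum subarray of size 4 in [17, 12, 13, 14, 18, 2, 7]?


[0:4]: 56
[1:5]: 57
[2:6]: 47
[3:7]: 41

Max: 57 at [1:5]


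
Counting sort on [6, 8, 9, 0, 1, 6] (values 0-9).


Input: [6, 8, 9, 0, 1, 6]
Counts: [1, 1, 0, 0, 0, 0, 2, 0, 1, 1]

Sorted: [0, 1, 6, 6, 8, 9]


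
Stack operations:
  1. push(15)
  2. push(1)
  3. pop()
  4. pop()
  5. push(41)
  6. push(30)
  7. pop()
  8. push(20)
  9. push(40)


push(15) -> [15]
push(1) -> [15, 1]
pop()->1, [15]
pop()->15, []
push(41) -> [41]
push(30) -> [41, 30]
pop()->30, [41]
push(20) -> [41, 20]
push(40) -> [41, 20, 40]

Final stack: [41, 20, 40]


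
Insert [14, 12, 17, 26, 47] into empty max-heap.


Insert 14: [14]
Insert 12: [14, 12]
Insert 17: [17, 12, 14]
Insert 26: [26, 17, 14, 12]
Insert 47: [47, 26, 14, 12, 17]

Final heap: [47, 26, 14, 12, 17]


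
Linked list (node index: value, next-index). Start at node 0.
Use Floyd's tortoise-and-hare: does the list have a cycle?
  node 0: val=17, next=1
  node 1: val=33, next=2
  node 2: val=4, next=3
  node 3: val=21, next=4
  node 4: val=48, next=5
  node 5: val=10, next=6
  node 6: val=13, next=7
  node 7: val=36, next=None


Floyd's tortoise (slow, +1) and hare (fast, +2):
  init: slow=0, fast=0
  step 1: slow=1, fast=2
  step 2: slow=2, fast=4
  step 3: slow=3, fast=6
  step 4: fast 6->7->None, no cycle

Cycle: no


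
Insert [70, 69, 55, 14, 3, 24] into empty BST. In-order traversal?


Insert 70: root
Insert 69: L from 70
Insert 55: L from 70 -> L from 69
Insert 14: L from 70 -> L from 69 -> L from 55
Insert 3: L from 70 -> L from 69 -> L from 55 -> L from 14
Insert 24: L from 70 -> L from 69 -> L from 55 -> R from 14

In-order: [3, 14, 24, 55, 69, 70]


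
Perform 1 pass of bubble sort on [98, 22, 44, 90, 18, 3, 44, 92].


Initial: [98, 22, 44, 90, 18, 3, 44, 92]
Pass 1: [22, 44, 90, 18, 3, 44, 92, 98] (7 swaps)

After 1 pass: [22, 44, 90, 18, 3, 44, 92, 98]


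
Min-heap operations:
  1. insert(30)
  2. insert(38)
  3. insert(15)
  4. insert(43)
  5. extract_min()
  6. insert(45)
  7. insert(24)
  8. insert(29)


insert(30) -> [30]
insert(38) -> [30, 38]
insert(15) -> [15, 38, 30]
insert(43) -> [15, 38, 30, 43]
extract_min()->15, [30, 38, 43]
insert(45) -> [30, 38, 43, 45]
insert(24) -> [24, 30, 43, 45, 38]
insert(29) -> [24, 30, 29, 45, 38, 43]

Final heap: [24, 30, 29, 45, 38, 43]


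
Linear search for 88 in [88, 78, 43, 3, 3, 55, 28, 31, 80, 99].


i=0: 88==88 found!

Found at 0, 1 comps


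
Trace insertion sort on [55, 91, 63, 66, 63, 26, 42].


Initial: [55, 91, 63, 66, 63, 26, 42]
Insert 91: [55, 91, 63, 66, 63, 26, 42]
Insert 63: [55, 63, 91, 66, 63, 26, 42]
Insert 66: [55, 63, 66, 91, 63, 26, 42]
Insert 63: [55, 63, 63, 66, 91, 26, 42]
Insert 26: [26, 55, 63, 63, 66, 91, 42]
Insert 42: [26, 42, 55, 63, 63, 66, 91]

Sorted: [26, 42, 55, 63, 63, 66, 91]


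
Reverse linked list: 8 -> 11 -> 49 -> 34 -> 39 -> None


Step 1: curr=8, set curr.next=prev(None) | reversed so far: 8
Step 2: curr=11, set curr.next=prev(8) | reversed so far: 11 -> 8
Step 3: curr=49, set curr.next=prev(11) | reversed so far: 49 -> 11 -> 8
Step 4: curr=34, set curr.next=prev(49) | reversed so far: 34 -> 49 -> 11 -> 8
Step 5: curr=39, set curr.next=prev(34) | reversed so far: 39 -> 34 -> 49 -> 11 -> 8

39 -> 34 -> 49 -> 11 -> 8 -> None


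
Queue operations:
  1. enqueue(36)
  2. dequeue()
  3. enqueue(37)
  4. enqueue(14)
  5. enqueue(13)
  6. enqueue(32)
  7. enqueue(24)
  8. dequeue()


enqueue(36) -> [36]
dequeue()->36, []
enqueue(37) -> [37]
enqueue(14) -> [37, 14]
enqueue(13) -> [37, 14, 13]
enqueue(32) -> [37, 14, 13, 32]
enqueue(24) -> [37, 14, 13, 32, 24]
dequeue()->37, [14, 13, 32, 24]

Final queue: [14, 13, 32, 24]


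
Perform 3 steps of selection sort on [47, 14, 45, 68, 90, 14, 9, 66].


Initial: [47, 14, 45, 68, 90, 14, 9, 66]
Step 1: min=9 at 6
  Swap: [9, 14, 45, 68, 90, 14, 47, 66]
Step 2: min=14 at 1
  Swap: [9, 14, 45, 68, 90, 14, 47, 66]
Step 3: min=14 at 5
  Swap: [9, 14, 14, 68, 90, 45, 47, 66]

After 3 steps: [9, 14, 14, 68, 90, 45, 47, 66]


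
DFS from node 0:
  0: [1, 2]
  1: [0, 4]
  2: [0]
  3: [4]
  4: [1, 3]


Visit 0, push [2, 1]
Visit 1, push [4]
Visit 4, push [3]
Visit 3, push []
Visit 2, push []

DFS order: [0, 1, 4, 3, 2]


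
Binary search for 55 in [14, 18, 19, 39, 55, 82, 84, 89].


Step 1: lo=0, hi=7, mid=3, val=39
Step 2: lo=4, hi=7, mid=5, val=82
Step 3: lo=4, hi=4, mid=4, val=55

Found at index 4


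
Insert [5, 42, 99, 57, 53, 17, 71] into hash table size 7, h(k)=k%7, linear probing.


Insert 5: h=5 -> slot 5
Insert 42: h=0 -> slot 0
Insert 99: h=1 -> slot 1
Insert 57: h=1, 1 probes -> slot 2
Insert 53: h=4 -> slot 4
Insert 17: h=3 -> slot 3
Insert 71: h=1, 5 probes -> slot 6

Table: [42, 99, 57, 17, 53, 5, 71]


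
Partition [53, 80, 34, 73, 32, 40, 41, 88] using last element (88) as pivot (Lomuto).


Pivot: 88
  53 <= 88: advance i (no swap)
  80 <= 88: advance i (no swap)
  34 <= 88: advance i (no swap)
  73 <= 88: advance i (no swap)
  32 <= 88: advance i (no swap)
  40 <= 88: advance i (no swap)
  41 <= 88: advance i (no swap)
Place pivot at 7: [53, 80, 34, 73, 32, 40, 41, 88]

Partitioned: [53, 80, 34, 73, 32, 40, 41, 88]


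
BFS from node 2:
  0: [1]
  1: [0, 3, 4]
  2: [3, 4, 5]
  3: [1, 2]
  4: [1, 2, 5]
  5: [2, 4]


Visit 2, enqueue [3, 4, 5]
Visit 3, enqueue [1]
Visit 4, enqueue []
Visit 5, enqueue []
Visit 1, enqueue [0]
Visit 0, enqueue []

BFS order: [2, 3, 4, 5, 1, 0]


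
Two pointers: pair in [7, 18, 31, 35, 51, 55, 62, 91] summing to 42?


lo=0(7)+hi=7(91)=98
lo=0(7)+hi=6(62)=69
lo=0(7)+hi=5(55)=62
lo=0(7)+hi=4(51)=58
lo=0(7)+hi=3(35)=42

Yes: 7+35=42


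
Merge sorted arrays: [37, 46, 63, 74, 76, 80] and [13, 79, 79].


Take 13 from B
Take 37 from A
Take 46 from A
Take 63 from A
Take 74 from A
Take 76 from A
Take 79 from B
Take 79 from B

Merged: [13, 37, 46, 63, 74, 76, 79, 79, 80]


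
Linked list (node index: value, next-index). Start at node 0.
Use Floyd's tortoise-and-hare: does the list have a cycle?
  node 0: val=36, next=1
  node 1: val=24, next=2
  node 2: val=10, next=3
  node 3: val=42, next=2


Floyd's tortoise (slow, +1) and hare (fast, +2):
  init: slow=0, fast=0
  step 1: slow=1, fast=2
  step 2: slow=2, fast=2
  slow == fast at node 2: cycle detected

Cycle: yes


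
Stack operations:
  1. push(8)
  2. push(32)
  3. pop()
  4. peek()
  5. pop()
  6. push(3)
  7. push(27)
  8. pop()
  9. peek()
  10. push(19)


push(8) -> [8]
push(32) -> [8, 32]
pop()->32, [8]
peek()->8
pop()->8, []
push(3) -> [3]
push(27) -> [3, 27]
pop()->27, [3]
peek()->3
push(19) -> [3, 19]

Final stack: [3, 19]


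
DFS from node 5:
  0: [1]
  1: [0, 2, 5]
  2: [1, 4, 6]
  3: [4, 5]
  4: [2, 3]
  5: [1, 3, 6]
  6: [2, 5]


Visit 5, push [6, 3, 1]
Visit 1, push [2, 0]
Visit 0, push []
Visit 2, push [6, 4]
Visit 4, push [3]
Visit 3, push []
Visit 6, push []

DFS order: [5, 1, 0, 2, 4, 3, 6]


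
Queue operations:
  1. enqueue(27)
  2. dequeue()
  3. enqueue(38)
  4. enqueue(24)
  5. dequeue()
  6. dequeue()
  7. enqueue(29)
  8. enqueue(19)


enqueue(27) -> [27]
dequeue()->27, []
enqueue(38) -> [38]
enqueue(24) -> [38, 24]
dequeue()->38, [24]
dequeue()->24, []
enqueue(29) -> [29]
enqueue(19) -> [29, 19]

Final queue: [29, 19]


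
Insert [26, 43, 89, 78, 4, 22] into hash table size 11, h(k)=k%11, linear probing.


Insert 26: h=4 -> slot 4
Insert 43: h=10 -> slot 10
Insert 89: h=1 -> slot 1
Insert 78: h=1, 1 probes -> slot 2
Insert 4: h=4, 1 probes -> slot 5
Insert 22: h=0 -> slot 0

Table: [22, 89, 78, None, 26, 4, None, None, None, None, 43]


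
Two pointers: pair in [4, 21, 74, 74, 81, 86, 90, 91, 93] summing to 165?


lo=0(4)+hi=8(93)=97
lo=1(21)+hi=8(93)=114
lo=2(74)+hi=8(93)=167
lo=2(74)+hi=7(91)=165

Yes: 74+91=165


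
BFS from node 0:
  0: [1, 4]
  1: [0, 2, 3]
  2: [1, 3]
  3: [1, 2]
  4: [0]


Visit 0, enqueue [1, 4]
Visit 1, enqueue [2, 3]
Visit 4, enqueue []
Visit 2, enqueue []
Visit 3, enqueue []

BFS order: [0, 1, 4, 2, 3]


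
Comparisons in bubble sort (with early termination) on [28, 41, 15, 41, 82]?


Algorithm: bubble sort (with early termination)
Input: [28, 41, 15, 41, 82]
Sorted: [15, 28, 41, 41, 82]

9


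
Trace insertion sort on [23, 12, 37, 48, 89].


Initial: [23, 12, 37, 48, 89]
Insert 12: [12, 23, 37, 48, 89]
Insert 37: [12, 23, 37, 48, 89]
Insert 48: [12, 23, 37, 48, 89]
Insert 89: [12, 23, 37, 48, 89]

Sorted: [12, 23, 37, 48, 89]


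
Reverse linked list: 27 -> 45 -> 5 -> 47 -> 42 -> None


Step 1: curr=27, set curr.next=prev(None) | reversed so far: 27
Step 2: curr=45, set curr.next=prev(27) | reversed so far: 45 -> 27
Step 3: curr=5, set curr.next=prev(45) | reversed so far: 5 -> 45 -> 27
Step 4: curr=47, set curr.next=prev(5) | reversed so far: 47 -> 5 -> 45 -> 27
Step 5: curr=42, set curr.next=prev(47) | reversed so far: 42 -> 47 -> 5 -> 45 -> 27

42 -> 47 -> 5 -> 45 -> 27 -> None


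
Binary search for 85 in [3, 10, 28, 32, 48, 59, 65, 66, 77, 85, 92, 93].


Step 1: lo=0, hi=11, mid=5, val=59
Step 2: lo=6, hi=11, mid=8, val=77
Step 3: lo=9, hi=11, mid=10, val=92
Step 4: lo=9, hi=9, mid=9, val=85

Found at index 9


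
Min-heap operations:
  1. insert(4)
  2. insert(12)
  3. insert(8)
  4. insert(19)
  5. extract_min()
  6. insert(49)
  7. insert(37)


insert(4) -> [4]
insert(12) -> [4, 12]
insert(8) -> [4, 12, 8]
insert(19) -> [4, 12, 8, 19]
extract_min()->4, [8, 12, 19]
insert(49) -> [8, 12, 19, 49]
insert(37) -> [8, 12, 19, 49, 37]

Final heap: [8, 12, 19, 49, 37]


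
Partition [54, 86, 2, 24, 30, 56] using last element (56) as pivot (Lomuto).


Pivot: 56
  54 <= 56: advance i (no swap)
  2 <= 56: swap -> [54, 2, 86, 24, 30, 56]
  24 <= 56: swap -> [54, 2, 24, 86, 30, 56]
  30 <= 56: swap -> [54, 2, 24, 30, 86, 56]
Place pivot at 4: [54, 2, 24, 30, 56, 86]

Partitioned: [54, 2, 24, 30, 56, 86]


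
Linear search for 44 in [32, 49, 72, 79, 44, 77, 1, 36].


i=0: 32!=44
i=1: 49!=44
i=2: 72!=44
i=3: 79!=44
i=4: 44==44 found!

Found at 4, 5 comps


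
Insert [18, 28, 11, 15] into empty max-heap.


Insert 18: [18]
Insert 28: [28, 18]
Insert 11: [28, 18, 11]
Insert 15: [28, 18, 11, 15]

Final heap: [28, 18, 11, 15]


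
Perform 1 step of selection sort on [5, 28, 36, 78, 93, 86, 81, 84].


Initial: [5, 28, 36, 78, 93, 86, 81, 84]
Step 1: min=5 at 0
  Swap: [5, 28, 36, 78, 93, 86, 81, 84]

After 1 step: [5, 28, 36, 78, 93, 86, 81, 84]


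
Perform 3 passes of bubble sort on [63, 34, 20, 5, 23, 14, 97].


Initial: [63, 34, 20, 5, 23, 14, 97]
Pass 1: [34, 20, 5, 23, 14, 63, 97] (5 swaps)
Pass 2: [20, 5, 23, 14, 34, 63, 97] (4 swaps)
Pass 3: [5, 20, 14, 23, 34, 63, 97] (2 swaps)

After 3 passes: [5, 20, 14, 23, 34, 63, 97]


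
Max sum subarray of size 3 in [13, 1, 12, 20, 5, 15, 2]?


[0:3]: 26
[1:4]: 33
[2:5]: 37
[3:6]: 40
[4:7]: 22

Max: 40 at [3:6]


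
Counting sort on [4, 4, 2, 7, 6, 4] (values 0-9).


Input: [4, 4, 2, 7, 6, 4]
Counts: [0, 0, 1, 0, 3, 0, 1, 1, 0, 0]

Sorted: [2, 4, 4, 4, 6, 7]


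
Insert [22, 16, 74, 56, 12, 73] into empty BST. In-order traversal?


Insert 22: root
Insert 16: L from 22
Insert 74: R from 22
Insert 56: R from 22 -> L from 74
Insert 12: L from 22 -> L from 16
Insert 73: R from 22 -> L from 74 -> R from 56

In-order: [12, 16, 22, 56, 73, 74]


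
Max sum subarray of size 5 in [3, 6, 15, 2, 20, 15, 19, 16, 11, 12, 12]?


[0:5]: 46
[1:6]: 58
[2:7]: 71
[3:8]: 72
[4:9]: 81
[5:10]: 73
[6:11]: 70

Max: 81 at [4:9]


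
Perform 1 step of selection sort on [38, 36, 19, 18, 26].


Initial: [38, 36, 19, 18, 26]
Step 1: min=18 at 3
  Swap: [18, 36, 19, 38, 26]

After 1 step: [18, 36, 19, 38, 26]


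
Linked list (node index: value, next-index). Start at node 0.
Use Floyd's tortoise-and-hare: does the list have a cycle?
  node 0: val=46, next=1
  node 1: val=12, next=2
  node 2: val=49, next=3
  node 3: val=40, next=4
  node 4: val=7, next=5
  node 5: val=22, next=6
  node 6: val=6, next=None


Floyd's tortoise (slow, +1) and hare (fast, +2):
  init: slow=0, fast=0
  step 1: slow=1, fast=2
  step 2: slow=2, fast=4
  step 3: slow=3, fast=6
  step 4: fast -> None, no cycle

Cycle: no


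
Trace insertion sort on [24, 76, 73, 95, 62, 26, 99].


Initial: [24, 76, 73, 95, 62, 26, 99]
Insert 76: [24, 76, 73, 95, 62, 26, 99]
Insert 73: [24, 73, 76, 95, 62, 26, 99]
Insert 95: [24, 73, 76, 95, 62, 26, 99]
Insert 62: [24, 62, 73, 76, 95, 26, 99]
Insert 26: [24, 26, 62, 73, 76, 95, 99]
Insert 99: [24, 26, 62, 73, 76, 95, 99]

Sorted: [24, 26, 62, 73, 76, 95, 99]


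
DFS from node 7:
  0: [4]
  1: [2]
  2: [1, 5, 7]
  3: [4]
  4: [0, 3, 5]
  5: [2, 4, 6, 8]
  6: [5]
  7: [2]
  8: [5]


Visit 7, push [2]
Visit 2, push [5, 1]
Visit 1, push []
Visit 5, push [8, 6, 4]
Visit 4, push [3, 0]
Visit 0, push []
Visit 3, push []
Visit 6, push []
Visit 8, push []

DFS order: [7, 2, 1, 5, 4, 0, 3, 6, 8]


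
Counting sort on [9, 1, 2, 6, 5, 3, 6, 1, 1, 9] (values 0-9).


Input: [9, 1, 2, 6, 5, 3, 6, 1, 1, 9]
Counts: [0, 3, 1, 1, 0, 1, 2, 0, 0, 2]

Sorted: [1, 1, 1, 2, 3, 5, 6, 6, 9, 9]


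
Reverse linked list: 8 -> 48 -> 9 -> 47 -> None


Step 1: curr=8, set curr.next=prev(None) | reversed so far: 8
Step 2: curr=48, set curr.next=prev(8) | reversed so far: 48 -> 8
Step 3: curr=9, set curr.next=prev(48) | reversed so far: 9 -> 48 -> 8
Step 4: curr=47, set curr.next=prev(9) | reversed so far: 47 -> 9 -> 48 -> 8

47 -> 9 -> 48 -> 8 -> None


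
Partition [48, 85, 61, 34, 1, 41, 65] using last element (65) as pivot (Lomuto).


Pivot: 65
  48 <= 65: advance i (no swap)
  61 <= 65: swap -> [48, 61, 85, 34, 1, 41, 65]
  34 <= 65: swap -> [48, 61, 34, 85, 1, 41, 65]
  1 <= 65: swap -> [48, 61, 34, 1, 85, 41, 65]
  41 <= 65: swap -> [48, 61, 34, 1, 41, 85, 65]
Place pivot at 5: [48, 61, 34, 1, 41, 65, 85]

Partitioned: [48, 61, 34, 1, 41, 65, 85]


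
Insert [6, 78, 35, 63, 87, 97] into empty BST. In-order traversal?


Insert 6: root
Insert 78: R from 6
Insert 35: R from 6 -> L from 78
Insert 63: R from 6 -> L from 78 -> R from 35
Insert 87: R from 6 -> R from 78
Insert 97: R from 6 -> R from 78 -> R from 87

In-order: [6, 35, 63, 78, 87, 97]


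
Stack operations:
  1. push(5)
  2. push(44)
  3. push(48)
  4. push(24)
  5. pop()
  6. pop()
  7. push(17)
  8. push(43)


push(5) -> [5]
push(44) -> [5, 44]
push(48) -> [5, 44, 48]
push(24) -> [5, 44, 48, 24]
pop()->24, [5, 44, 48]
pop()->48, [5, 44]
push(17) -> [5, 44, 17]
push(43) -> [5, 44, 17, 43]

Final stack: [5, 44, 17, 43]


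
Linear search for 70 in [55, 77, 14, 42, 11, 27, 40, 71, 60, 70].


i=0: 55!=70
i=1: 77!=70
i=2: 14!=70
i=3: 42!=70
i=4: 11!=70
i=5: 27!=70
i=6: 40!=70
i=7: 71!=70
i=8: 60!=70
i=9: 70==70 found!

Found at 9, 10 comps


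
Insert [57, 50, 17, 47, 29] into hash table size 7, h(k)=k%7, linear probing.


Insert 57: h=1 -> slot 1
Insert 50: h=1, 1 probes -> slot 2
Insert 17: h=3 -> slot 3
Insert 47: h=5 -> slot 5
Insert 29: h=1, 3 probes -> slot 4

Table: [None, 57, 50, 17, 29, 47, None]


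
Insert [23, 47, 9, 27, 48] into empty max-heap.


Insert 23: [23]
Insert 47: [47, 23]
Insert 9: [47, 23, 9]
Insert 27: [47, 27, 9, 23]
Insert 48: [48, 47, 9, 23, 27]

Final heap: [48, 47, 9, 23, 27]


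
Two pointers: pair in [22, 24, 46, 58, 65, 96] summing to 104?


lo=0(22)+hi=5(96)=118
lo=0(22)+hi=4(65)=87
lo=1(24)+hi=4(65)=89
lo=2(46)+hi=4(65)=111
lo=2(46)+hi=3(58)=104

Yes: 46+58=104


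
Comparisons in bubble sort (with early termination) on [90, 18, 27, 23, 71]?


Algorithm: bubble sort (with early termination)
Input: [90, 18, 27, 23, 71]
Sorted: [18, 23, 27, 71, 90]

9


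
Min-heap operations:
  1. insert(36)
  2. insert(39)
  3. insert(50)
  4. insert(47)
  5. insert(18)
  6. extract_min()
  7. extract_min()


insert(36) -> [36]
insert(39) -> [36, 39]
insert(50) -> [36, 39, 50]
insert(47) -> [36, 39, 50, 47]
insert(18) -> [18, 36, 50, 47, 39]
extract_min()->18, [36, 39, 50, 47]
extract_min()->36, [39, 47, 50]

Final heap: [39, 47, 50]


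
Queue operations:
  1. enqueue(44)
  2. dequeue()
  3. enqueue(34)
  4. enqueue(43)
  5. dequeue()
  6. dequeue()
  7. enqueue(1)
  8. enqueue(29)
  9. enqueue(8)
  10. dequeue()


enqueue(44) -> [44]
dequeue()->44, []
enqueue(34) -> [34]
enqueue(43) -> [34, 43]
dequeue()->34, [43]
dequeue()->43, []
enqueue(1) -> [1]
enqueue(29) -> [1, 29]
enqueue(8) -> [1, 29, 8]
dequeue()->1, [29, 8]

Final queue: [29, 8]


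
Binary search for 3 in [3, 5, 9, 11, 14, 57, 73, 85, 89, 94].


Step 1: lo=0, hi=9, mid=4, val=14
Step 2: lo=0, hi=3, mid=1, val=5
Step 3: lo=0, hi=0, mid=0, val=3

Found at index 0


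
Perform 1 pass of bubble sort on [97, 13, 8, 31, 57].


Initial: [97, 13, 8, 31, 57]
Pass 1: [13, 8, 31, 57, 97] (4 swaps)

After 1 pass: [13, 8, 31, 57, 97]


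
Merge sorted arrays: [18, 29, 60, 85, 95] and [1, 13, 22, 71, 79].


Take 1 from B
Take 13 from B
Take 18 from A
Take 22 from B
Take 29 from A
Take 60 from A
Take 71 from B
Take 79 from B

Merged: [1, 13, 18, 22, 29, 60, 71, 79, 85, 95]


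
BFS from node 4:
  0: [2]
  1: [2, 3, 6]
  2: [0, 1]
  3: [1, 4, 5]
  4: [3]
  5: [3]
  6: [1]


Visit 4, enqueue [3]
Visit 3, enqueue [1, 5]
Visit 1, enqueue [2, 6]
Visit 5, enqueue []
Visit 2, enqueue [0]
Visit 6, enqueue []
Visit 0, enqueue []

BFS order: [4, 3, 1, 5, 2, 6, 0]


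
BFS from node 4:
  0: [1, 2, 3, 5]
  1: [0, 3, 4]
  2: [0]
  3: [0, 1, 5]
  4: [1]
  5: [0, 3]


Visit 4, enqueue [1]
Visit 1, enqueue [0, 3]
Visit 0, enqueue [2, 5]
Visit 3, enqueue []
Visit 2, enqueue []
Visit 5, enqueue []

BFS order: [4, 1, 0, 3, 2, 5]


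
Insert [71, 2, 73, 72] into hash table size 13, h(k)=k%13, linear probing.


Insert 71: h=6 -> slot 6
Insert 2: h=2 -> slot 2
Insert 73: h=8 -> slot 8
Insert 72: h=7 -> slot 7

Table: [None, None, 2, None, None, None, 71, 72, 73, None, None, None, None]


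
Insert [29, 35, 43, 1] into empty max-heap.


Insert 29: [29]
Insert 35: [35, 29]
Insert 43: [43, 29, 35]
Insert 1: [43, 29, 35, 1]

Final heap: [43, 29, 35, 1]


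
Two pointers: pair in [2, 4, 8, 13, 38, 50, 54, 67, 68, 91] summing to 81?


lo=0(2)+hi=9(91)=93
lo=0(2)+hi=8(68)=70
lo=1(4)+hi=8(68)=72
lo=2(8)+hi=8(68)=76
lo=3(13)+hi=8(68)=81

Yes: 13+68=81
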